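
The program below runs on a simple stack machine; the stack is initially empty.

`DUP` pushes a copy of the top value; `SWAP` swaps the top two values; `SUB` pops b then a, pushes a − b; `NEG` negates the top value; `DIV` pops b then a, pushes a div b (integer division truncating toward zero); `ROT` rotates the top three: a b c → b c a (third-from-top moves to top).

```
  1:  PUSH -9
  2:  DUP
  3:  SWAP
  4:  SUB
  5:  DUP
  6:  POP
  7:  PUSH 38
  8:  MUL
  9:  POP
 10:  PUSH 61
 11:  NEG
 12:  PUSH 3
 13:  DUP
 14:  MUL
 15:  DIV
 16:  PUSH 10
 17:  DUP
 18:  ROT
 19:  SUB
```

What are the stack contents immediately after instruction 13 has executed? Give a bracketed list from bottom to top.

PUSH -9 : [-9]
DUP     : [-9, -9]
SWAP    : [-9, -9]
SUB     : [0]
DUP     : [0, 0]
POP     : [0]
PUSH 38 : [0, 38]
MUL     : [0]
POP     : []
PUSH 61 : [61]
NEG     : [-61]
PUSH 3  : [-61, 3]
DUP     : [-61, 3, 3]

[-61, 3, 3]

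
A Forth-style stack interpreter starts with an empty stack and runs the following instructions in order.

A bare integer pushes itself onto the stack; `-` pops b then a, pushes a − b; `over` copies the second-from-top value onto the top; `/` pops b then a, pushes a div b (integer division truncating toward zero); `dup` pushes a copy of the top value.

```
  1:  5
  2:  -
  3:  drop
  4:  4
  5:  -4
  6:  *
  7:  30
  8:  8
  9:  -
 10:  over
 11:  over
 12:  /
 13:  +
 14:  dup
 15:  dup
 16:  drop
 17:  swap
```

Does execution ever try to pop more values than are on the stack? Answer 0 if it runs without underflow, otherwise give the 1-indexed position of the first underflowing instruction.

5 -> 5
-  — needs 2 operands, stack has 1 → underflow

2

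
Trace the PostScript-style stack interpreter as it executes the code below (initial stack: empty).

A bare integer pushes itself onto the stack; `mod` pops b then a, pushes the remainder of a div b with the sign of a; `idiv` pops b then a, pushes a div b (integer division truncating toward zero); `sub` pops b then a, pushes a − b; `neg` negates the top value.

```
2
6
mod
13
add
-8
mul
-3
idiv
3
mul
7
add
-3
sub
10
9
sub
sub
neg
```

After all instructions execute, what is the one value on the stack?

2     2
6     2 6
mod   2
13    2 13
add   15
-8    15 -8
mul   -120
-3    -120 -3
idiv  40
3     40 3
mul   120
7     120 7
add   127
-3    127 -3
sub   130
10    130 10
9     130 10 9
sub   130 1
sub   129
neg   -129

-129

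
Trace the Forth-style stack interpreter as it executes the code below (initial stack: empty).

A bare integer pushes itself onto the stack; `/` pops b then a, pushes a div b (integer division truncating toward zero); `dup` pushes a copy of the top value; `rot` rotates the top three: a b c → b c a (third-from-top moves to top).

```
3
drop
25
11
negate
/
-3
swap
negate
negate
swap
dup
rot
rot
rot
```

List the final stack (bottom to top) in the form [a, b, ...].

[-2, -3, -3]

3      → [3]
drop   → []
25     → [25]
11     → [25, 11]
negate → [25, -11]
/      → [-2]
-3     → [-2, -3]
swap   → [-3, -2]
negate → [-3, 2]
negate → [-3, -2]
swap   → [-2, -3]
dup    → [-2, -3, -3]
rot    → [-3, -3, -2]
rot    → [-3, -2, -3]
rot    → [-2, -3, -3]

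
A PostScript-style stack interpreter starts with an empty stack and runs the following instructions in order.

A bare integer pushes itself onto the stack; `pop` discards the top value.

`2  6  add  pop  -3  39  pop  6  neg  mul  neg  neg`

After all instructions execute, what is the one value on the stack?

18

2   → [2]
6   → [2, 6]
add → [8]
pop → []
-3  → [-3]
39  → [-3, 39]
pop → [-3]
6   → [-3, 6]
neg → [-3, -6]
mul → [18]
neg → [-18]
neg → [18]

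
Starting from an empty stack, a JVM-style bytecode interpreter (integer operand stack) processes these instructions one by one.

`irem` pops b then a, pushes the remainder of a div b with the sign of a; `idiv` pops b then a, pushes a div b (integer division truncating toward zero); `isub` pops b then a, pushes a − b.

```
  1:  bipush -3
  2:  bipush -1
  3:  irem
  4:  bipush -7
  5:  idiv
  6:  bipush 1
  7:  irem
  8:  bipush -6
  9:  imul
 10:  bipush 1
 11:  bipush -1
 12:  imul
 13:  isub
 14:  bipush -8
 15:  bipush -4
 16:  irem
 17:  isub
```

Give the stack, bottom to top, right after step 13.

bipush -3 -> [-3]
bipush -1 -> [-3, -1]
irem      -> [0]
bipush -7 -> [0, -7]
idiv      -> [0]
bipush 1  -> [0, 1]
irem      -> [0]
bipush -6 -> [0, -6]
imul      -> [0]
bipush 1  -> [0, 1]
bipush -1 -> [0, 1, -1]
imul      -> [0, -1]
isub      -> [1]

[1]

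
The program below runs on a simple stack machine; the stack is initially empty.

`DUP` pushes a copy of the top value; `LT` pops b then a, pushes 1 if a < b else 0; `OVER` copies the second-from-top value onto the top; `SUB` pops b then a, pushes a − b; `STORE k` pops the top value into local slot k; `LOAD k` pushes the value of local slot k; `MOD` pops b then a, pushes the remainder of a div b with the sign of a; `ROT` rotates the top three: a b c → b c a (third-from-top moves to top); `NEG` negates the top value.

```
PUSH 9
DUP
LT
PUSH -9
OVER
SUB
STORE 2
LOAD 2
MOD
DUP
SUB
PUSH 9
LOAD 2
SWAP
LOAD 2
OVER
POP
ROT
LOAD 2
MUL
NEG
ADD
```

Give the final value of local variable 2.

-9

PUSH 9  -> [9]
DUP     -> [9, 9]
LT      -> [0]
PUSH -9 -> [0, -9]
OVER    -> [0, -9, 0]
SUB     -> [0, -9]
STORE 2 -> [0]
LOAD 2  -> [0, -9]
MOD     -> [0]
DUP     -> [0, 0]
SUB     -> [0]
PUSH 9  -> [0, 9]
LOAD 2  -> [0, 9, -9]
SWAP    -> [0, -9, 9]
LOAD 2  -> [0, -9, 9, -9]
OVER    -> [0, -9, 9, -9, 9]
POP     -> [0, -9, 9, -9]
ROT     -> [0, 9, -9, -9]
LOAD 2  -> [0, 9, -9, -9, -9]
MUL     -> [0, 9, -9, 81]
NEG     -> [0, 9, -9, -81]
ADD     -> [0, 9, -90]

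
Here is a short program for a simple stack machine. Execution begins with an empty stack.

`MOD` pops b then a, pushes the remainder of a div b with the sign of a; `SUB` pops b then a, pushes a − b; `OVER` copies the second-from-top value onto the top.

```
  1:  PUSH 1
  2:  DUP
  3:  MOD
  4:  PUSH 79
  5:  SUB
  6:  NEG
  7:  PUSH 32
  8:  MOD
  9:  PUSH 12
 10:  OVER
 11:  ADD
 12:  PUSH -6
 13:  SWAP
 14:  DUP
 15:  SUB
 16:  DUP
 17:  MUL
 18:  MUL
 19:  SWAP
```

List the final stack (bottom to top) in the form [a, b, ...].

[0, 15]

PUSH 1  → 1
DUP     → 1 1
MOD     → 0
PUSH 79 → 0 79
SUB     → -79
NEG     → 79
PUSH 32 → 79 32
MOD     → 15
PUSH 12 → 15 12
OVER    → 15 12 15
ADD     → 15 27
PUSH -6 → 15 27 -6
SWAP    → 15 -6 27
DUP     → 15 -6 27 27
SUB     → 15 -6 0
DUP     → 15 -6 0 0
MUL     → 15 -6 0
MUL     → 15 0
SWAP    → 0 15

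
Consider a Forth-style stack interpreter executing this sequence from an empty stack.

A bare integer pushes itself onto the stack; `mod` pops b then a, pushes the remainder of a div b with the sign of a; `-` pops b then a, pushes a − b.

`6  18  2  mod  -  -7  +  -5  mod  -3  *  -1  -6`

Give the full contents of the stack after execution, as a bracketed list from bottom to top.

[3, -1, -6]

6   : 6
18  : 6 18
2   : 6 18 2
mod : 6 0
-   : 6
-7  : 6 -7
+   : -1
-5  : -1 -5
mod : -1
-3  : -1 -3
*   : 3
-1  : 3 -1
-6  : 3 -1 -6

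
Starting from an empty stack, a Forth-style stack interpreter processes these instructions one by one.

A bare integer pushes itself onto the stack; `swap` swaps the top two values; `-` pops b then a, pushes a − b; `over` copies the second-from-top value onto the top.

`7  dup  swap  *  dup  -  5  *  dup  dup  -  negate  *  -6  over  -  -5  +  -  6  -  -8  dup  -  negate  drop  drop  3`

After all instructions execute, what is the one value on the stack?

7      : [7]
dup    : [7, 7]
swap   : [7, 7]
*      : [49]
dup    : [49, 49]
-      : [0]
5      : [0, 5]
*      : [0]
dup    : [0, 0]
dup    : [0, 0, 0]
-      : [0, 0]
negate : [0, 0]
*      : [0]
-6     : [0, -6]
over   : [0, -6, 0]
-      : [0, -6]
-5     : [0, -6, -5]
+      : [0, -11]
-      : [11]
6      : [11, 6]
-      : [5]
-8     : [5, -8]
dup    : [5, -8, -8]
-      : [5, 0]
negate : [5, 0]
drop   : [5]
drop   : []
3      : [3]

3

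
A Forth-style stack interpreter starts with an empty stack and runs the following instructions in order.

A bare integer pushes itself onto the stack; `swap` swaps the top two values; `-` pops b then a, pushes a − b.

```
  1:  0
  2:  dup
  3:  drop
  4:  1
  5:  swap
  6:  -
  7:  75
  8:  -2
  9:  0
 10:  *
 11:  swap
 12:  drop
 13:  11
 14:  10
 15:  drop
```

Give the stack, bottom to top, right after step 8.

[1, 75, -2]

0    → [0]
dup  → [0, 0]
drop → [0]
1    → [0, 1]
swap → [1, 0]
-    → [1]
75   → [1, 75]
-2   → [1, 75, -2]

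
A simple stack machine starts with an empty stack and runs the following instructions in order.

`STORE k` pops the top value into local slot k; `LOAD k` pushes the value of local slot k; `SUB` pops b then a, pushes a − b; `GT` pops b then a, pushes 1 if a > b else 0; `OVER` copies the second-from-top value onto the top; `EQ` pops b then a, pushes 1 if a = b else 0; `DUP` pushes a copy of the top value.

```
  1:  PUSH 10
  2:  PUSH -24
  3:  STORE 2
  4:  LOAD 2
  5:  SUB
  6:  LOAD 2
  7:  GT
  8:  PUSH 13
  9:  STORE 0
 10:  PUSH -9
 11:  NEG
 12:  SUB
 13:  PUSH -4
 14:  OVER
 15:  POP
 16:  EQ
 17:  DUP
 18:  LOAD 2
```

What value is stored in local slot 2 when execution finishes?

PUSH 10  -> [10]
PUSH -24 -> [10, -24]
STORE 2  -> [10]
LOAD 2   -> [10, -24]
SUB      -> [34]
LOAD 2   -> [34, -24]
GT       -> [1]
PUSH 13  -> [1, 13]
STORE 0  -> [1]
PUSH -9  -> [1, -9]
NEG      -> [1, 9]
SUB      -> [-8]
PUSH -4  -> [-8, -4]
OVER     -> [-8, -4, -8]
POP      -> [-8, -4]
EQ       -> [0]
DUP      -> [0, 0]
LOAD 2   -> [0, 0, -24]

-24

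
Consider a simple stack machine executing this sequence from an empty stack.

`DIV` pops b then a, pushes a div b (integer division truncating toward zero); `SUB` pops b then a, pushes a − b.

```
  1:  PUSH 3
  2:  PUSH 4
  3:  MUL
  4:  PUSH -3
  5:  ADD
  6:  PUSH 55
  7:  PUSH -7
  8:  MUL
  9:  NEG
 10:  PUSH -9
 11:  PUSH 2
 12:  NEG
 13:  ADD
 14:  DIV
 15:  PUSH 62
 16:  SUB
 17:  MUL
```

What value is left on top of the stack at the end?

-873

PUSH 3  → 3
PUSH 4  → 3 4
MUL     → 12
PUSH -3 → 12 -3
ADD     → 9
PUSH 55 → 9 55
PUSH -7 → 9 55 -7
MUL     → 9 -385
NEG     → 9 385
PUSH -9 → 9 385 -9
PUSH 2  → 9 385 -9 2
NEG     → 9 385 -9 -2
ADD     → 9 385 -11
DIV     → 9 -35
PUSH 62 → 9 -35 62
SUB     → 9 -97
MUL     → -873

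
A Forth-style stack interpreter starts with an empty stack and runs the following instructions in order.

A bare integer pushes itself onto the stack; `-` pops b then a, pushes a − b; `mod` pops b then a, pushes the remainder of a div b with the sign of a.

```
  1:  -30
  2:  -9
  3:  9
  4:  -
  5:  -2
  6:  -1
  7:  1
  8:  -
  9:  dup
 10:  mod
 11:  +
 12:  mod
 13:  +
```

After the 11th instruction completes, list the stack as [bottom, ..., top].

-30 → [-30]
-9  → [-30, -9]
9   → [-30, -9, 9]
-   → [-30, -18]
-2  → [-30, -18, -2]
-1  → [-30, -18, -2, -1]
1   → [-30, -18, -2, -1, 1]
-   → [-30, -18, -2, -2]
dup → [-30, -18, -2, -2, -2]
mod → [-30, -18, -2, 0]
+   → [-30, -18, -2]

[-30, -18, -2]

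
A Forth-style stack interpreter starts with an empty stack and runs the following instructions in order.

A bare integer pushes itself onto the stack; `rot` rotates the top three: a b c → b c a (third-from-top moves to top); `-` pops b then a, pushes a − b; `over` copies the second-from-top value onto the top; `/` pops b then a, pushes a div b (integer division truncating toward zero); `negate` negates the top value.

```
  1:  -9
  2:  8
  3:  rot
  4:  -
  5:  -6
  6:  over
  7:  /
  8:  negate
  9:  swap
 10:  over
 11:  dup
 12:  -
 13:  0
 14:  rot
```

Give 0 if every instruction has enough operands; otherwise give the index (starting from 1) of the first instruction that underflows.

-9  -9
8   -9 8
rot  — needs 3 operands, stack has 2 → underflow

3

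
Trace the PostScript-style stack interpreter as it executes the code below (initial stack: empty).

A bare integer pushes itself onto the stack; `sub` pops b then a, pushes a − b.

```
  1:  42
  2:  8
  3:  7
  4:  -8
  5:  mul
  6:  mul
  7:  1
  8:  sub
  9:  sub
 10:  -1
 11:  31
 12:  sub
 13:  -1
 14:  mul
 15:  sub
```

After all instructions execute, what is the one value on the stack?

42   42
8    42 8
7    42 8 7
-8   42 8 7 -8
mul  42 8 -56
mul  42 -448
1    42 -448 1
sub  42 -449
sub  491
-1   491 -1
31   491 -1 31
sub  491 -32
-1   491 -32 -1
mul  491 32
sub  459

459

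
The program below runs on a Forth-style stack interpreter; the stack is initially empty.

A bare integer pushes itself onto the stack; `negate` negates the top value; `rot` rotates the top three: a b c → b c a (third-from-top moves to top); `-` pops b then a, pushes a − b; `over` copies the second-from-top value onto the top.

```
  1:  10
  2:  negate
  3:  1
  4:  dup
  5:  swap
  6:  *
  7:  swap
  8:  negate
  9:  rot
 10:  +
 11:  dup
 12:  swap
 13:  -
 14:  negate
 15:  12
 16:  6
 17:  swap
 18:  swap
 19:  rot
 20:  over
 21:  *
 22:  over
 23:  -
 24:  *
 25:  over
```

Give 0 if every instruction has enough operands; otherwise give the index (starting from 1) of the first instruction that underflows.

9

10     -> [10]
negate -> [-10]
1      -> [-10, 1]
dup    -> [-10, 1, 1]
swap   -> [-10, 1, 1]
*      -> [-10, 1]
swap   -> [1, -10]
negate -> [1, 10]
rot  — needs 3 operands, stack has 2 → underflow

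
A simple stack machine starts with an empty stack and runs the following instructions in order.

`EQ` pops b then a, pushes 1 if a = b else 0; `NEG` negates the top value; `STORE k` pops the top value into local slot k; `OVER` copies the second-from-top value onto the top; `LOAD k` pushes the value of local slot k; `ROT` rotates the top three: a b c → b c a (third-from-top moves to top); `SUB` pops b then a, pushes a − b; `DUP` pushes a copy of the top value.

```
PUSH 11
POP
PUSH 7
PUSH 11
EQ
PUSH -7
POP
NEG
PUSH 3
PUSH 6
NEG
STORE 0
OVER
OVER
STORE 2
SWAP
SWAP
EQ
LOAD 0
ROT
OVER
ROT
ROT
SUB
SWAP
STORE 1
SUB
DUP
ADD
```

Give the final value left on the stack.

PUSH 11 : 11
POP     : (empty)
PUSH 7  : 7
PUSH 11 : 7 11
EQ      : 0
PUSH -7 : 0 -7
POP     : 0
NEG     : 0
PUSH 3  : 0 3
PUSH 6  : 0 3 6
NEG     : 0 3 -6
STORE 0 : 0 3
OVER    : 0 3 0
OVER    : 0 3 0 3
STORE 2 : 0 3 0
SWAP    : 0 0 3
SWAP    : 0 3 0
EQ      : 0 0
LOAD 0  : 0 0 -6
ROT     : 0 -6 0
OVER    : 0 -6 0 -6
ROT     : 0 0 -6 -6
ROT     : 0 -6 -6 0
SUB     : 0 -6 -6
SWAP    : 0 -6 -6
STORE 1 : 0 -6
SUB     : 6
DUP     : 6 6
ADD     : 12

12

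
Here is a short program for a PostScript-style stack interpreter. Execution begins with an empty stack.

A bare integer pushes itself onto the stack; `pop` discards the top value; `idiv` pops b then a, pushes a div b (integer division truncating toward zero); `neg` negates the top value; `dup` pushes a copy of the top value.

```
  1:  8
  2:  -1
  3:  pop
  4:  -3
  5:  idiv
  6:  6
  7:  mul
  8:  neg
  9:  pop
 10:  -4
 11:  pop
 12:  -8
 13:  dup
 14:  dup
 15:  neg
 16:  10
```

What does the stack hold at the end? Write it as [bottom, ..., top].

8    : 8
-1   : 8 -1
pop  : 8
-3   : 8 -3
idiv : -2
6    : -2 6
mul  : -12
neg  : 12
pop  : (empty)
-4   : -4
pop  : (empty)
-8   : -8
dup  : -8 -8
dup  : -8 -8 -8
neg  : -8 -8 8
10   : -8 -8 8 10

[-8, -8, 8, 10]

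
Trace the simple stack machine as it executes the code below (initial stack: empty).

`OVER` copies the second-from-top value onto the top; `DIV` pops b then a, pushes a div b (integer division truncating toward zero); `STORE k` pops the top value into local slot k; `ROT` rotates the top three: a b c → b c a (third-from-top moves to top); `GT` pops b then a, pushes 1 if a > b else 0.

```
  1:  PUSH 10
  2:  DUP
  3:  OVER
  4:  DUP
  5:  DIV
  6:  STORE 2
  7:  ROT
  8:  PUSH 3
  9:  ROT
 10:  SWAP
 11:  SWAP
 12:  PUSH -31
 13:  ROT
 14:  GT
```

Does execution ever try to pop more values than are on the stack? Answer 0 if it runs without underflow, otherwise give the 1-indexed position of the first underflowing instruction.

PUSH 10 : 10
DUP     : 10 10
OVER    : 10 10 10
DUP     : 10 10 10 10
DIV     : 10 10 1
STORE 2 : 10 10
ROT  — needs 3 operands, stack has 2 → underflow

7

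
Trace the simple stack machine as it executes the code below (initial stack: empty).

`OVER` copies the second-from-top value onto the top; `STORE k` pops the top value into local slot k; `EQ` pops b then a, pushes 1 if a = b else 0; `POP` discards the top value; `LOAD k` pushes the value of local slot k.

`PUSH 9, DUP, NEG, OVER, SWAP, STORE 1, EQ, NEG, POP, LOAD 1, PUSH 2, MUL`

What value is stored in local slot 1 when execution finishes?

PUSH 9  → [9]
DUP     → [9, 9]
NEG     → [9, -9]
OVER    → [9, -9, 9]
SWAP    → [9, 9, -9]
STORE 1 → [9, 9]
EQ      → [1]
NEG     → [-1]
POP     → []
LOAD 1  → [-9]
PUSH 2  → [-9, 2]
MUL     → [-18]

-9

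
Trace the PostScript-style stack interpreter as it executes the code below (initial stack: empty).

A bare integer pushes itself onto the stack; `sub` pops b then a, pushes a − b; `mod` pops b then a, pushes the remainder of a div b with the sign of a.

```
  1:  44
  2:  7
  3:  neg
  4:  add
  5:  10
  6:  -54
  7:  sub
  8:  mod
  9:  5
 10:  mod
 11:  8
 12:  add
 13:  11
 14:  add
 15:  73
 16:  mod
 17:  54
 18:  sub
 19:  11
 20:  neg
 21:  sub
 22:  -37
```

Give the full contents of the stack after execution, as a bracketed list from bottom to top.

[-22, -37]

44  → 44
7   → 44 7
neg → 44 -7
add → 37
10  → 37 10
-54 → 37 10 -54
sub → 37 64
mod → 37
5   → 37 5
mod → 2
8   → 2 8
add → 10
11  → 10 11
add → 21
73  → 21 73
mod → 21
54  → 21 54
sub → -33
11  → -33 11
neg → -33 -11
sub → -22
-37 → -22 -37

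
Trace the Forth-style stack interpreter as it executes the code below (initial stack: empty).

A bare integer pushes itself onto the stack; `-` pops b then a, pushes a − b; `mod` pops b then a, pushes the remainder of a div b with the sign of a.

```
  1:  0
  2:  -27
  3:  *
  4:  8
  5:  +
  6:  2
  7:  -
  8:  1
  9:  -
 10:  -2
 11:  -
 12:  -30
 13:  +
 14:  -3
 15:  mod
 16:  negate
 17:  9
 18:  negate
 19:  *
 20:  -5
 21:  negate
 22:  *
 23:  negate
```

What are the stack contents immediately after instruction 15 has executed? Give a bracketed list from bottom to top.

[-2]

0   -> [0]
-27 -> [0, -27]
*   -> [0]
8   -> [0, 8]
+   -> [8]
2   -> [8, 2]
-   -> [6]
1   -> [6, 1]
-   -> [5]
-2  -> [5, -2]
-   -> [7]
-30 -> [7, -30]
+   -> [-23]
-3  -> [-23, -3]
mod -> [-2]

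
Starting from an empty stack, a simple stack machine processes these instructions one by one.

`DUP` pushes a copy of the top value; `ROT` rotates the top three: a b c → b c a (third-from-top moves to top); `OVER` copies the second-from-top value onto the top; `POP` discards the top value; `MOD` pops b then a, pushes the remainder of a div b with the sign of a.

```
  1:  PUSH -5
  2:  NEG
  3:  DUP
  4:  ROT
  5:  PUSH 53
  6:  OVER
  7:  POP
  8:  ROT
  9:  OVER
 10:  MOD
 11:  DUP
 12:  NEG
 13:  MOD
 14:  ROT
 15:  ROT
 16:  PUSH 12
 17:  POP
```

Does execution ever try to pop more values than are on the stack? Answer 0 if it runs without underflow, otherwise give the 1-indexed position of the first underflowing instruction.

PUSH -5  [-5]
NEG      [5]
DUP      [5, 5]
ROT  — needs 3 operands, stack has 2 → underflow

4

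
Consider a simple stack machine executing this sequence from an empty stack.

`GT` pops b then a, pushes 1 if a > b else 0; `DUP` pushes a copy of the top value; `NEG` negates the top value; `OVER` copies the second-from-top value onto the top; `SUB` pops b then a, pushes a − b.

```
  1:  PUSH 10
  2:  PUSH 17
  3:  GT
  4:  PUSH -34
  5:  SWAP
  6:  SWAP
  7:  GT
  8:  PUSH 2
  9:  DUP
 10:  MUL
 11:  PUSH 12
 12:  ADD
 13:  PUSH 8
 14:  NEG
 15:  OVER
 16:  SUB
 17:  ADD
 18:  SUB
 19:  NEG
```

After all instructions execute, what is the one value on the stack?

PUSH 10  : 10
PUSH 17  : 10 17
GT       : 0
PUSH -34 : 0 -34
SWAP     : -34 0
SWAP     : 0 -34
GT       : 1
PUSH 2   : 1 2
DUP      : 1 2 2
MUL      : 1 4
PUSH 12  : 1 4 12
ADD      : 1 16
PUSH 8   : 1 16 8
NEG      : 1 16 -8
OVER     : 1 16 -8 16
SUB      : 1 16 -24
ADD      : 1 -8
SUB      : 9
NEG      : -9

-9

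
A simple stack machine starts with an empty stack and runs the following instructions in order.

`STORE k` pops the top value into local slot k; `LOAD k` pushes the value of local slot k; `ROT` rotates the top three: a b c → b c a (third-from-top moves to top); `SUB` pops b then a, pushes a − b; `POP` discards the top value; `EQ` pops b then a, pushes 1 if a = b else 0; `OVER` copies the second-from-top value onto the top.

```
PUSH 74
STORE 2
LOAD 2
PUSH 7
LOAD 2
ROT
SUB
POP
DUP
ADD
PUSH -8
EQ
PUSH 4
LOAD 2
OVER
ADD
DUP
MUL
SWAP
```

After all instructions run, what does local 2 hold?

74

PUSH 74  [74]
STORE 2  []
LOAD 2   [74]
PUSH 7   [74, 7]
LOAD 2   [74, 7, 74]
ROT      [7, 74, 74]
SUB      [7, 0]
POP      [7]
DUP      [7, 7]
ADD      [14]
PUSH -8  [14, -8]
EQ       [0]
PUSH 4   [0, 4]
LOAD 2   [0, 4, 74]
OVER     [0, 4, 74, 4]
ADD      [0, 4, 78]
DUP      [0, 4, 78, 78]
MUL      [0, 4, 6084]
SWAP     [0, 6084, 4]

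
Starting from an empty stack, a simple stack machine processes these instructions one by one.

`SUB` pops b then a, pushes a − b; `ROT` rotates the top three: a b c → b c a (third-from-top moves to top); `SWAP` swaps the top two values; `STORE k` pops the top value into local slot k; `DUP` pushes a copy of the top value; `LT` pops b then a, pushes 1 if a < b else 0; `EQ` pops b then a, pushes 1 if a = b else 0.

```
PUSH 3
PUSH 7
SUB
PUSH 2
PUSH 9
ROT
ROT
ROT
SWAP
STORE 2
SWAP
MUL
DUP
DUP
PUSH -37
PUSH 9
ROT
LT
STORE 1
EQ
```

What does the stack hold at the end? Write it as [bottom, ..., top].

[-36, 0]

PUSH 3    3
PUSH 7    3 7
SUB       -4
PUSH 2    -4 2
PUSH 9    -4 2 9
ROT       2 9 -4
ROT       9 -4 2
ROT       -4 2 9
SWAP      -4 9 2
STORE 2   -4 9
SWAP      9 -4
MUL       -36
DUP       -36 -36
DUP       -36 -36 -36
PUSH -37  -36 -36 -36 -37
PUSH 9    -36 -36 -36 -37 9
ROT       -36 -36 -37 9 -36
LT        -36 -36 -37 0
STORE 1   -36 -36 -37
EQ        -36 0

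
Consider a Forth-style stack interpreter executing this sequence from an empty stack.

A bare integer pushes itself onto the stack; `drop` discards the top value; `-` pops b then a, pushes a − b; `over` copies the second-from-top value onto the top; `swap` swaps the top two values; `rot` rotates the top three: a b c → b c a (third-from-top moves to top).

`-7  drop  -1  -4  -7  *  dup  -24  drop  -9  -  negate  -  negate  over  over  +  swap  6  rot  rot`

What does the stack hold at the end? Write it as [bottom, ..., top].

[-1, 6, -66, -65]

-7     → [-7]
drop   → []
-1     → [-1]
-4     → [-1, -4]
-7     → [-1, -4, -7]
*      → [-1, 28]
dup    → [-1, 28, 28]
-24    → [-1, 28, 28, -24]
drop   → [-1, 28, 28]
-9     → [-1, 28, 28, -9]
-      → [-1, 28, 37]
negate → [-1, 28, -37]
-      → [-1, 65]
negate → [-1, -65]
over   → [-1, -65, -1]
over   → [-1, -65, -1, -65]
+      → [-1, -65, -66]
swap   → [-1, -66, -65]
6      → [-1, -66, -65, 6]
rot    → [-1, -65, 6, -66]
rot    → [-1, 6, -66, -65]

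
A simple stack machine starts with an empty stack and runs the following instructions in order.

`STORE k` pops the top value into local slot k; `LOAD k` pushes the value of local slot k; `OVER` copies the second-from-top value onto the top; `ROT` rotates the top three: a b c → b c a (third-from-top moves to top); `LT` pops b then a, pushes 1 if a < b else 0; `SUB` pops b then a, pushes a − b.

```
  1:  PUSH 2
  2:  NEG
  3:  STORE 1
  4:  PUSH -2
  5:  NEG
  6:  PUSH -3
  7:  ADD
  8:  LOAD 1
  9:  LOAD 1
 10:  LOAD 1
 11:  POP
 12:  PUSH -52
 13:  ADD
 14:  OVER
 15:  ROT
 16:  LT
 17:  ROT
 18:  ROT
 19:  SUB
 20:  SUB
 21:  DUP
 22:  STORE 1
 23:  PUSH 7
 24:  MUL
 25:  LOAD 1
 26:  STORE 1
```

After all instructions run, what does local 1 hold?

PUSH 2   -> 2
NEG      -> -2
STORE 1  -> (empty)
PUSH -2  -> -2
NEG      -> 2
PUSH -3  -> 2 -3
ADD      -> -1
LOAD 1   -> -1 -2
LOAD 1   -> -1 -2 -2
LOAD 1   -> -1 -2 -2 -2
POP      -> -1 -2 -2
PUSH -52 -> -1 -2 -2 -52
ADD      -> -1 -2 -54
OVER     -> -1 -2 -54 -2
ROT      -> -1 -54 -2 -2
LT       -> -1 -54 0
ROT      -> -54 0 -1
ROT      -> 0 -1 -54
SUB      -> 0 53
SUB      -> -53
DUP      -> -53 -53
STORE 1  -> -53
PUSH 7   -> -53 7
MUL      -> -371
LOAD 1   -> -371 -53
STORE 1  -> -371

-53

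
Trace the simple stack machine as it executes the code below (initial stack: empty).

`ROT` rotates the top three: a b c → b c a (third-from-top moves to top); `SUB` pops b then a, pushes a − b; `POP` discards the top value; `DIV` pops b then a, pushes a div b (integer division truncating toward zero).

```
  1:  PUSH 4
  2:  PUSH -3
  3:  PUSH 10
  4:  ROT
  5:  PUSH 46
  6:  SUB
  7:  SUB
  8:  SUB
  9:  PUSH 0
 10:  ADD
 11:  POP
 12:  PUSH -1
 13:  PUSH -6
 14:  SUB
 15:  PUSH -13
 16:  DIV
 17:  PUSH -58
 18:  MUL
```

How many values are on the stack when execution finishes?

1

PUSH 4   → 4
PUSH -3  → 4 -3
PUSH 10  → 4 -3 10
ROT      → -3 10 4
PUSH 46  → -3 10 4 46
SUB      → -3 10 -42
SUB      → -3 52
SUB      → -55
PUSH 0   → -55 0
ADD      → -55
POP      → (empty)
PUSH -1  → -1
PUSH -6  → -1 -6
SUB      → 5
PUSH -13 → 5 -13
DIV      → 0
PUSH -58 → 0 -58
MUL      → 0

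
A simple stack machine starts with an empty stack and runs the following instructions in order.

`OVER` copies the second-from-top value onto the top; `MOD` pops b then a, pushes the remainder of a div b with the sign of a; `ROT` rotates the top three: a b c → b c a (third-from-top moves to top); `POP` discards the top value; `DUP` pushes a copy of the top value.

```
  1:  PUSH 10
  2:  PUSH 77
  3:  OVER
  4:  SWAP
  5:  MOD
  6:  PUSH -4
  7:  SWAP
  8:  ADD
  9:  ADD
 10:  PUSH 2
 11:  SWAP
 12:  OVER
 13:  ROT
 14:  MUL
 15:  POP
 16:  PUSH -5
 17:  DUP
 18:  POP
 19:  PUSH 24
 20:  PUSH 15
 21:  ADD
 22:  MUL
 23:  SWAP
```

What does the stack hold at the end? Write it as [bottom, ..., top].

[-195, 16]

PUSH 10 : 10
PUSH 77 : 10 77
OVER    : 10 77 10
SWAP    : 10 10 77
MOD     : 10 10
PUSH -4 : 10 10 -4
SWAP    : 10 -4 10
ADD     : 10 6
ADD     : 16
PUSH 2  : 16 2
SWAP    : 2 16
OVER    : 2 16 2
ROT     : 16 2 2
MUL     : 16 4
POP     : 16
PUSH -5 : 16 -5
DUP     : 16 -5 -5
POP     : 16 -5
PUSH 24 : 16 -5 24
PUSH 15 : 16 -5 24 15
ADD     : 16 -5 39
MUL     : 16 -195
SWAP    : -195 16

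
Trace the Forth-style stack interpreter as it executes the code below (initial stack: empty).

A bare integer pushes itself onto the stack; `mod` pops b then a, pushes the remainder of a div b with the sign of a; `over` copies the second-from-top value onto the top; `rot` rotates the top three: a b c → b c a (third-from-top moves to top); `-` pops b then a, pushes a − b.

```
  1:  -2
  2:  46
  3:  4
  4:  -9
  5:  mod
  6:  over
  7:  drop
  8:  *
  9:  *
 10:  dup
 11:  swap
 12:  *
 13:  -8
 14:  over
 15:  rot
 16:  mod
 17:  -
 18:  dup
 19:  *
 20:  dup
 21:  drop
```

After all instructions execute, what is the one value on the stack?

64

-2   → -2
46   → -2 46
4    → -2 46 4
-9   → -2 46 4 -9
mod  → -2 46 4
over → -2 46 4 46
drop → -2 46 4
*    → -2 184
*    → -368
dup  → -368 -368
swap → -368 -368
*    → 135424
-8   → 135424 -8
over → 135424 -8 135424
rot  → -8 135424 135424
mod  → -8 0
-    → -8
dup  → -8 -8
*    → 64
dup  → 64 64
drop → 64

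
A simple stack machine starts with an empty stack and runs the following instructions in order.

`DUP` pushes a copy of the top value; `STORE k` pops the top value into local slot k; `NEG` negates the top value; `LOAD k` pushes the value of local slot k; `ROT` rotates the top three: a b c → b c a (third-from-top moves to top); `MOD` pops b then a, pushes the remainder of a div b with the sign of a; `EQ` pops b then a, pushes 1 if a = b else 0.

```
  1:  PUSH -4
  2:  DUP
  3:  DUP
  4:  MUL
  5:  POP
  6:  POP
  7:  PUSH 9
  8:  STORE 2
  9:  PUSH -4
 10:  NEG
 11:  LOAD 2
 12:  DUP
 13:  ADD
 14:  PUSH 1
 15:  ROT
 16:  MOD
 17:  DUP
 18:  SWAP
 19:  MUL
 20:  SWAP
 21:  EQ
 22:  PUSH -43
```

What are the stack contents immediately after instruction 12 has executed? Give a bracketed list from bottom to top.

[4, 9, 9]

PUSH -4 → -4
DUP     → -4 -4
DUP     → -4 -4 -4
MUL     → -4 16
POP     → -4
POP     → (empty)
PUSH 9  → 9
STORE 2 → (empty)
PUSH -4 → -4
NEG     → 4
LOAD 2  → 4 9
DUP     → 4 9 9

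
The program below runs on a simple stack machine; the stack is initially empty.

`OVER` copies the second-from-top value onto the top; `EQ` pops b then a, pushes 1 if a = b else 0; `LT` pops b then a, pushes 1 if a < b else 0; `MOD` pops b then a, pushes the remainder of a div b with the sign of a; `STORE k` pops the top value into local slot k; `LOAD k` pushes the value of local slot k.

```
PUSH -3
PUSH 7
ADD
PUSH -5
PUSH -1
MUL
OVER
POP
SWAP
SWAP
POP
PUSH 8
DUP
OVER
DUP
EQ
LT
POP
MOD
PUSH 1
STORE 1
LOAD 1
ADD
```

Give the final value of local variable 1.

PUSH -3  [-3]
PUSH 7   [-3, 7]
ADD      [4]
PUSH -5  [4, -5]
PUSH -1  [4, -5, -1]
MUL      [4, 5]
OVER     [4, 5, 4]
POP      [4, 5]
SWAP     [5, 4]
SWAP     [4, 5]
POP      [4]
PUSH 8   [4, 8]
DUP      [4, 8, 8]
OVER     [4, 8, 8, 8]
DUP      [4, 8, 8, 8, 8]
EQ       [4, 8, 8, 1]
LT       [4, 8, 0]
POP      [4, 8]
MOD      [4]
PUSH 1   [4, 1]
STORE 1  [4]
LOAD 1   [4, 1]
ADD      [5]

1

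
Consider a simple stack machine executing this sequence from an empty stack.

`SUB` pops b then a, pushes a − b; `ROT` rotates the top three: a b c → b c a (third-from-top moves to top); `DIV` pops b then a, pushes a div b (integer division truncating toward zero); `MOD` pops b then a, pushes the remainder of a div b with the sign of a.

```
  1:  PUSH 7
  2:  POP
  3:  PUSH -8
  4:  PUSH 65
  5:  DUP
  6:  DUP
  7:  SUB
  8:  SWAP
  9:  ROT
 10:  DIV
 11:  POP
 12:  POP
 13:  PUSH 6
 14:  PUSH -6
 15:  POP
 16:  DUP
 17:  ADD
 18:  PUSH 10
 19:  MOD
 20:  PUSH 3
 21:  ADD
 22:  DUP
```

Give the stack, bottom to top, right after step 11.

PUSH 7  → 7
POP     → (empty)
PUSH -8 → -8
PUSH 65 → -8 65
DUP     → -8 65 65
DUP     → -8 65 65 65
SUB     → -8 65 0
SWAP    → -8 0 65
ROT     → 0 65 -8
DIV     → 0 -8
POP     → 0

[0]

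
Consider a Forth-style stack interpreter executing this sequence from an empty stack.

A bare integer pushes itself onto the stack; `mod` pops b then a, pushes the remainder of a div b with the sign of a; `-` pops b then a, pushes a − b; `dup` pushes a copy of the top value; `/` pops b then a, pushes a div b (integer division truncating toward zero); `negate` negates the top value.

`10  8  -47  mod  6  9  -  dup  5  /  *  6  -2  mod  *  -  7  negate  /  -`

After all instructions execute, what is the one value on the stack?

11

10      10
8       10 8
-47     10 8 -47
mod     10 8
6       10 8 6
9       10 8 6 9
-       10 8 -3
dup     10 8 -3 -3
5       10 8 -3 -3 5
/       10 8 -3 0
*       10 8 0
6       10 8 0 6
-2      10 8 0 6 -2
mod     10 8 0 0
*       10 8 0
-       10 8
7       10 8 7
negate  10 8 -7
/       10 -1
-       11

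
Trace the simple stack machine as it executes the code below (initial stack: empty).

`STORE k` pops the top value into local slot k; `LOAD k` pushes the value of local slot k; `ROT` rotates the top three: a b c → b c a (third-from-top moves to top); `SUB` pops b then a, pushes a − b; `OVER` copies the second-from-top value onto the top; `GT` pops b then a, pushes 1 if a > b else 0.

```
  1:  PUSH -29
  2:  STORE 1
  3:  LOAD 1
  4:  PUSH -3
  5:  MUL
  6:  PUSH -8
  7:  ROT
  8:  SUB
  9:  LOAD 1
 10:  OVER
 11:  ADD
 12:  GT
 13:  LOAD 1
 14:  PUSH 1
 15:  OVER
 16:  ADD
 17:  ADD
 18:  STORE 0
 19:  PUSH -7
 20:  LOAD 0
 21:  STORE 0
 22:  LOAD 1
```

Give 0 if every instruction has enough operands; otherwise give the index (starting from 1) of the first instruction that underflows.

PUSH -29 -> [-29]
STORE 1  -> []
LOAD 1   -> [-29]
PUSH -3  -> [-29, -3]
MUL      -> [87]
PUSH -8  -> [87, -8]
ROT  — needs 3 operands, stack has 2 → underflow

7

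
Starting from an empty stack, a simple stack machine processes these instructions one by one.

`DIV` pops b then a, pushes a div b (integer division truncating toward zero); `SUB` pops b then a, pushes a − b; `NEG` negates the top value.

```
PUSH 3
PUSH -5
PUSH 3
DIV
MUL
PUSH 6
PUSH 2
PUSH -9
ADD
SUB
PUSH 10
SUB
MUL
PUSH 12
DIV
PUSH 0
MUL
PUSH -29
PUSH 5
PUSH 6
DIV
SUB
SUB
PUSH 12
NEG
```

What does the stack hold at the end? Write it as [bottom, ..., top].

[29, -12]

PUSH 3   → 3
PUSH -5  → 3 -5
PUSH 3   → 3 -5 3
DIV      → 3 -1
MUL      → -3
PUSH 6   → -3 6
PUSH 2   → -3 6 2
PUSH -9  → -3 6 2 -9
ADD      → -3 6 -7
SUB      → -3 13
PUSH 10  → -3 13 10
SUB      → -3 3
MUL      → -9
PUSH 12  → -9 12
DIV      → 0
PUSH 0   → 0 0
MUL      → 0
PUSH -29 → 0 -29
PUSH 5   → 0 -29 5
PUSH 6   → 0 -29 5 6
DIV      → 0 -29 0
SUB      → 0 -29
SUB      → 29
PUSH 12  → 29 12
NEG      → 29 -12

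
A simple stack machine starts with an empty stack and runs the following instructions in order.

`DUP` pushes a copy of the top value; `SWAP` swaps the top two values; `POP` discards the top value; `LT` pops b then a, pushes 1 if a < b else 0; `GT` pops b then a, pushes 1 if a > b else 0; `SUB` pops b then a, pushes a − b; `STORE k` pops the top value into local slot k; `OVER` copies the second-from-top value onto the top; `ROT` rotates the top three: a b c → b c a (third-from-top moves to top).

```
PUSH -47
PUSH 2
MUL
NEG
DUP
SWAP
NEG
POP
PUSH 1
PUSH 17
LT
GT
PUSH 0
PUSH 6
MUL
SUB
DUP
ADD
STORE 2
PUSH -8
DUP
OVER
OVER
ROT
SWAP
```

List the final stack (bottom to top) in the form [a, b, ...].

PUSH -47 -> -47
PUSH 2   -> -47 2
MUL      -> -94
NEG      -> 94
DUP      -> 94 94
SWAP     -> 94 94
NEG      -> 94 -94
POP      -> 94
PUSH 1   -> 94 1
PUSH 17  -> 94 1 17
LT       -> 94 1
GT       -> 1
PUSH 0   -> 1 0
PUSH 6   -> 1 0 6
MUL      -> 1 0
SUB      -> 1
DUP      -> 1 1
ADD      -> 2
STORE 2  -> (empty)
PUSH -8  -> -8
DUP      -> -8 -8
OVER     -> -8 -8 -8
OVER     -> -8 -8 -8 -8
ROT      -> -8 -8 -8 -8
SWAP     -> -8 -8 -8 -8

[-8, -8, -8, -8]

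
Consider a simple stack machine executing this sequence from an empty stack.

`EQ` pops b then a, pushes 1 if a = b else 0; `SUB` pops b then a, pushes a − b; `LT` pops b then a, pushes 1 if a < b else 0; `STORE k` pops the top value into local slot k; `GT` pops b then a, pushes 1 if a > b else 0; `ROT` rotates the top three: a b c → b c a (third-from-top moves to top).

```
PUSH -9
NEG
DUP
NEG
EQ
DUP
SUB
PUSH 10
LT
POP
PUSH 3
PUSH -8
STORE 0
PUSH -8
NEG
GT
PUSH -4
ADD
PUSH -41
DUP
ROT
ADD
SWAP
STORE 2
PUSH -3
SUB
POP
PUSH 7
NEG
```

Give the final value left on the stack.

-7

PUSH -9  -> [-9]
NEG      -> [9]
DUP      -> [9, 9]
NEG      -> [9, -9]
EQ       -> [0]
DUP      -> [0, 0]
SUB      -> [0]
PUSH 10  -> [0, 10]
LT       -> [1]
POP      -> []
PUSH 3   -> [3]
PUSH -8  -> [3, -8]
STORE 0  -> [3]
PUSH -8  -> [3, -8]
NEG      -> [3, 8]
GT       -> [0]
PUSH -4  -> [0, -4]
ADD      -> [-4]
PUSH -41 -> [-4, -41]
DUP      -> [-4, -41, -41]
ROT      -> [-41, -41, -4]
ADD      -> [-41, -45]
SWAP     -> [-45, -41]
STORE 2  -> [-45]
PUSH -3  -> [-45, -3]
SUB      -> [-42]
POP      -> []
PUSH 7   -> [7]
NEG      -> [-7]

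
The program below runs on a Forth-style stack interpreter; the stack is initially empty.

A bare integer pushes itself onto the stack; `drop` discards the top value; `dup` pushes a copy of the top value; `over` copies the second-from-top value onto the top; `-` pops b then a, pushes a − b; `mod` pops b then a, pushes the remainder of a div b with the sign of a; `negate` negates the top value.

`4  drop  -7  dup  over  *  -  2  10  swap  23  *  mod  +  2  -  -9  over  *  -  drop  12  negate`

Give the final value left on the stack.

4      → 4
drop   → (empty)
-7     → -7
dup    → -7 -7
over   → -7 -7 -7
*      → -7 49
-      → -56
2      → -56 2
10     → -56 2 10
swap   → -56 10 2
23     → -56 10 2 23
*      → -56 10 46
mod    → -56 10
+      → -46
2      → -46 2
-      → -48
-9     → -48 -9
over   → -48 -9 -48
*      → -48 432
-      → -480
drop   → (empty)
12     → 12
negate → -12

-12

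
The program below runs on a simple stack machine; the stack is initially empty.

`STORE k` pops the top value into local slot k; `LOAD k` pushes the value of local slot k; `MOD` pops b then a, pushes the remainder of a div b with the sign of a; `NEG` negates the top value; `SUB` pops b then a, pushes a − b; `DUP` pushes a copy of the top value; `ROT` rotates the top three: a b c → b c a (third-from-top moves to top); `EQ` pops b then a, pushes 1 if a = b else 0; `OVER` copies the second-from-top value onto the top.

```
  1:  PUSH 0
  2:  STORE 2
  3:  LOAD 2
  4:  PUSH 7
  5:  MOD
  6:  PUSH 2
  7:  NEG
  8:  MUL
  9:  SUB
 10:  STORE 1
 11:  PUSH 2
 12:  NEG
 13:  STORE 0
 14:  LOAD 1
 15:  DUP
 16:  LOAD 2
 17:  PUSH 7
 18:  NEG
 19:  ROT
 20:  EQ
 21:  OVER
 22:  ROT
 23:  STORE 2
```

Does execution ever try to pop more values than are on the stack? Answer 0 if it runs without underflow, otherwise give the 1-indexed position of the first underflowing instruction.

PUSH 0  → [0]
STORE 2 → []
LOAD 2  → [0]
PUSH 7  → [0, 7]
MOD     → [0]
PUSH 2  → [0, 2]
NEG     → [0, -2]
MUL     → [0]
SUB  — needs 2 operands, stack has 1 → underflow

9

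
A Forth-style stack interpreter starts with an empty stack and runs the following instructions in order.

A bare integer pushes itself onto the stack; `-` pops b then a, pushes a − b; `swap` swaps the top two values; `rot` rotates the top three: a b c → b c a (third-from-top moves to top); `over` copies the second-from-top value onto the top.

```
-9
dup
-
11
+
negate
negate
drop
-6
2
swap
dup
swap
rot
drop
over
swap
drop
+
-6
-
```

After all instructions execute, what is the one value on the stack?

-9      [-9]
dup     [-9, -9]
-       [0]
11      [0, 11]
+       [11]
negate  [-11]
negate  [11]
drop    []
-6      [-6]
2       [-6, 2]
swap    [2, -6]
dup     [2, -6, -6]
swap    [2, -6, -6]
rot     [-6, -6, 2]
drop    [-6, -6]
over    [-6, -6, -6]
swap    [-6, -6, -6]
drop    [-6, -6]
+       [-12]
-6      [-12, -6]
-       [-6]

-6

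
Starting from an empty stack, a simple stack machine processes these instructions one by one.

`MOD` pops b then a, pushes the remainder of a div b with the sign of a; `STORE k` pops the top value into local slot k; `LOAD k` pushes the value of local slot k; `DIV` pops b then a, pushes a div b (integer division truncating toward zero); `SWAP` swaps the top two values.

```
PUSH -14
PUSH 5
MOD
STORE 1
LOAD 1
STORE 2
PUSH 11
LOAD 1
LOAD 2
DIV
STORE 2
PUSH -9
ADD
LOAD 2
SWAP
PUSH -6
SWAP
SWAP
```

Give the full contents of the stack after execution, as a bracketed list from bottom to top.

PUSH -14  -14
PUSH 5    -14 5
MOD       -4
STORE 1   (empty)
LOAD 1    -4
STORE 2   (empty)
PUSH 11   11
LOAD 1    11 -4
LOAD 2    11 -4 -4
DIV       11 1
STORE 2   11
PUSH -9   11 -9
ADD       2
LOAD 2    2 1
SWAP      1 2
PUSH -6   1 2 -6
SWAP      1 -6 2
SWAP      1 2 -6

[1, 2, -6]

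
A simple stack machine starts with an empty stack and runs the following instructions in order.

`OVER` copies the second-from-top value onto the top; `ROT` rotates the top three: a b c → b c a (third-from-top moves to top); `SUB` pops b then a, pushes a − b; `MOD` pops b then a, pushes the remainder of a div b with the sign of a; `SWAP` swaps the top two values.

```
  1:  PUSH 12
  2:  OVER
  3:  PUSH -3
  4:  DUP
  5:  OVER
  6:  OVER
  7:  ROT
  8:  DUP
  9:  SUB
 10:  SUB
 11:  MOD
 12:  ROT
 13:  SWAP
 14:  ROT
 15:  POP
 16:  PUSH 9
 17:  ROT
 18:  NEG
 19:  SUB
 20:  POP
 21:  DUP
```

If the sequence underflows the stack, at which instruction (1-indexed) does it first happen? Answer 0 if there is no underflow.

PUSH 12 → [12]
OVER  — needs 2 operands, stack has 1 → underflow

2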